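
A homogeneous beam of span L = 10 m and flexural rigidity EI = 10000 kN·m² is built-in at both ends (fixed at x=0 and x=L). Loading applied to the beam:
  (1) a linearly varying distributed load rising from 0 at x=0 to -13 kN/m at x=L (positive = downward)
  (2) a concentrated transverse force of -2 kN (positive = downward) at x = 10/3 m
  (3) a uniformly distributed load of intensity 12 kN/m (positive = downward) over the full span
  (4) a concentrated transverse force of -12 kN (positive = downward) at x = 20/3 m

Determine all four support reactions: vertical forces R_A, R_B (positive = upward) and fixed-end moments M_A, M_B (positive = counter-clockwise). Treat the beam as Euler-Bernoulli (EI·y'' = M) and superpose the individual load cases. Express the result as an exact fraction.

Load 1 — triangular load w₀=-13 kN/m (0→w₀ over full span):
  R_A = 3w₀L/20 = 3·(-13)·10/20 = -39/2 kN
  M_A = w₀L²/30 = (-13)·10²/30 = -130/3 kN·m
  R_B = 7w₀L/20 = 7·(-13)·10/20 = -91/2 kN
  M_B = -w₀L²/20 = -(-13)·10²/20 = 65 kN·m
Load 2 — point force P=-2 kN at a=10/3 m (b=L-a=20/3):
  R_A = Pb²(3a+b)/L³ = (-2)·(20/3)²·(3·(10/3)+(20/3))/10³ = -40/27 kN
  M_A = Pab²/L² = (-2)·(10/3)·(20/3)²/10² = -80/27 kN·m
  R_B = Pa²(a+3b)/L³ = (-2)·(10/3)²·((10/3)+3·(20/3))/10³ = -14/27 kN
  M_B = -Pa²b/L² = -(-2)·(10/3)²·(20/3)/10² = 40/27 kN·m
Load 3 — uniform load w=12 kN/m over full span:
  R_A = wL/2 = 12·10/2 = 60 kN
  M_A = wL²/12 = 12·10²/12 = 100 kN·m
  R_B = wL/2 = 12·10/2 = 60 kN
  M_B = -wL²/12 = -12·10²/12 = -100 kN·m
Load 4 — point force P=-12 kN at a=20/3 m (b=L-a=10/3):
  R_A = Pb²(3a+b)/L³ = (-12)·(10/3)²·(3·(20/3)+(10/3))/10³ = -28/9 kN
  M_A = Pab²/L² = (-12)·(20/3)·(10/3)²/10² = -80/9 kN·m
  R_B = Pa²(a+3b)/L³ = (-12)·(20/3)²·((20/3)+3·(10/3))/10³ = -80/9 kN
  M_B = -Pa²b/L² = -(-12)·(20/3)²·(10/3)/10² = 160/9 kN·m
Superposition: R_A = 1939/54 kN, M_A = 1210/27 kN·m, R_B = 275/54 kN, M_B = -425/27 kN·m

R_A = 1939/54 kN, M_A = 1210/27 kN·m, R_B = 275/54 kN, M_B = -425/27 kN·m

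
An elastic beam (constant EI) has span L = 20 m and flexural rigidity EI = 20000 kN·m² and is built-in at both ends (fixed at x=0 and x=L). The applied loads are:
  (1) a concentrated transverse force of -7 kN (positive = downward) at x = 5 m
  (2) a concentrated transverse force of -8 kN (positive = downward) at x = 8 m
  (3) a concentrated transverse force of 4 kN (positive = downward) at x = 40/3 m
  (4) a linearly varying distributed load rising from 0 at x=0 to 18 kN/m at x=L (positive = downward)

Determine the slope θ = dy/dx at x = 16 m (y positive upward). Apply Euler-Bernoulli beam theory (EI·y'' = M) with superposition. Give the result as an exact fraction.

θ(16) = 3926419/135000000 rad

Load 1 — point force P=-7 kN at a=5 m (b=L-a=15):
  θ_1 = Pa²(L-x)(2bL-(3b+a)(L-x))/(2L³EI)  [x>a] = (-7)·5²·(20-16)·(2·15·20-(3·15+5)·(20-16))/(2·20³·20000) = -7/8000 rad
Load 2 — point force P=-8 kN at a=8 m (b=L-a=12):
  θ_2 = Pa²(L-x)(2bL-(3b+a)(L-x))/(2L³EI)  [x>a] = (-8)·8²·(20-16)·(2·12·20-(3·12+8)·(20-16))/(2·20³·20000) = -152/78125 rad
Load 3 — point force P=4 kN at a=40/3 m (b=L-a=20/3):
  θ_3 = Pa²(L-x)(2bL-(3b+a)(L-x))/(2L³EI)  [x>a] = 4·(40/3)²·(20-16)·(2·(20/3)·20-(3·(20/3)+(40/3))·(20-16))/(2·20³·20000) = 4/3375 rad
Load 4 — triangular load w₀=18 kN/m (0→w₀ over full span):
  θ_4 = -w₀(2x(L-x)(L-2x)(x+2L)+x²(L-x)²)/(120LEI) = -18·(2·16·(20-16)·(20-2·16)·(16+2·20)+16²·(20-16)²)/(120·20·20000) = 96/3125 rad
Superposition: θ = Σ θ_i = 3926419/135000000 rad ≈ 0.029085 rad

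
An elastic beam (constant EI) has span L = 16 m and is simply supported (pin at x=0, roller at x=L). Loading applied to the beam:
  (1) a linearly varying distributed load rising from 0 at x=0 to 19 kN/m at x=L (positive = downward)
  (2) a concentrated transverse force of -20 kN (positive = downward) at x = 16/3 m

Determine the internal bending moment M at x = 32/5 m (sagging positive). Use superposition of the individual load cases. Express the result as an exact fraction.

M(32/5) = 26048/125 kN·m

Load 1 — triangular load w₀=19 kN/m (0→w₀ over full span):
  M_1 = w₀Lx/6 - w₀x³/(6L) = 19·16·(32/5)/6 - 19·(32/5)³/(6·16) = 34048/125 kN·m
Load 2 — point force P=-20 kN at a=16/3 m (b=L-a=32/3):
  M_2 = Pa(L-x)/L  [x>a] = (-20)·(16/3)·(16-(32/5))/16 = -64 kN·m
Superposition: M = Σ M_i = 26048/125 kN·m ≈ 208.384000 kN·m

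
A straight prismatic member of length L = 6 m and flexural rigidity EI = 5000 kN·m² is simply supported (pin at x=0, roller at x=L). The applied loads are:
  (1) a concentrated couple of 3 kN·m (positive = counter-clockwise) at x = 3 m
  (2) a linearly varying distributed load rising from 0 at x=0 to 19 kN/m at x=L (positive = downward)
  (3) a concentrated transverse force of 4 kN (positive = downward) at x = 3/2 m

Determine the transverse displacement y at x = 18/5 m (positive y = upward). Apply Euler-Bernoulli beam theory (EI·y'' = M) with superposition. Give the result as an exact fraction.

y(18/5) = -5188761/156250000 m

Load 1 — applied couple M₀=3 kN·m at a=3 m (b=L-a=3):
  y_1 = (M₀x³/(6L)-M₀(x-a)²/2+C₁x)/EI  [x>a] with C₁=M₀(3b²-L²)/(6L)=-3/4 = (3·(18/5)³/(6·6)-3·((18/5)-3)²/2+(-3/4)·(18/5))/5000 = 81/625000 m
Load 2 — triangular load w₀=19 kN/m (0→w₀ over full span):
  y_2 = -w₀x(7L⁴-10L²x²+3x⁴)/(360LEI) = -19·(18/5)·(7·6⁴-10·6²·(18/5)²+3·(18/5)⁴)/(360·6·5000) = -303696/9765625 m
Load 3 — point force P=4 kN at a=3/2 m (b=L-a=9/2):
  y_3 = -Pa(L-x)(2Lx-a²-x²)/(6LEI)  [x>a] = -4·(3/2)·(6-(18/5))·(2·6·(18/5)-(3/2)²-(18/5)²)/(6·6·5000) = -2799/1250000 m
Superposition: y = Σ y_i = -5188761/156250000 m ≈ -0.033208 m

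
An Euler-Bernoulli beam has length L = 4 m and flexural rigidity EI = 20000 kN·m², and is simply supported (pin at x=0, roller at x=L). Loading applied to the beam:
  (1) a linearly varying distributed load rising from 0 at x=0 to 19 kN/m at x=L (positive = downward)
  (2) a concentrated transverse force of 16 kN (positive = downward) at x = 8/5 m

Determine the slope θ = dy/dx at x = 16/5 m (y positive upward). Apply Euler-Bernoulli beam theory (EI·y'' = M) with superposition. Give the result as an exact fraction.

Load 1 — triangular load w₀=19 kN/m (0→w₀ over full span):
  θ_1 = -w₀(7L⁴-30L²x²+15x⁴)/(360LEI) = -19·(7·4⁴-30·4²·(16/5)²+15·(16/5)⁴)/(360·4·20000) = 14383/14062500 rad
Load 2 — point force P=16 kN at a=8/5 m (b=L-a=12/5):
  θ_2 = -Pa(2L²-6Lx+3x²+a²)/(6LEI)  [x>a] = -16·(8/5)·(2·4²-6·4·(16/5)+3·(16/5)²+(8/5)²)/(6·4·20000) = 48/78125 rad
Superposition: θ = Σ θ_i = 23023/14062500 rad ≈ 0.001637 rad

θ(16/5) = 23023/14062500 rad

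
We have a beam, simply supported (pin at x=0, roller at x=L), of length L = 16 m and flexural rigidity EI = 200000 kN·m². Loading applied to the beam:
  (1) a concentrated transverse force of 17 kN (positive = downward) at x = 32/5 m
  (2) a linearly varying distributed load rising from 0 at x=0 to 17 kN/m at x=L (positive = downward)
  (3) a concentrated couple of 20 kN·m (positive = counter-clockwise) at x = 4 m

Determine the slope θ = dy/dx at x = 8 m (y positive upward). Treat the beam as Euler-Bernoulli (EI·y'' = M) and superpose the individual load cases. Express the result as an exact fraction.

Load 1 — point force P=17 kN at a=32/5 m (b=L-a=48/5):
  θ_1 = -Pa(2L²-6Lx+3x²+a²)/(6LEI)  [x>a] = -17·(32/5)·(2·16²-6·16·8+3·8²+(32/5)²)/(6·16·200000) = 51/390625 rad
Load 2 — triangular load w₀=17 kN/m (0→w₀ over full span):
  θ_2 = -w₀(7L⁴-30L²x²+15x⁴)/(360LEI) = -17·(7·16⁴-30·16²·8²+15·8⁴)/(360·16·200000) = -119/281250 rad
Load 3 — applied couple M₀=20 kN·m at a=4 m (b=L-a=12):
  θ_3 = (M₀x²/(2L)-M₀(x-a)+C₁)/EI  [x>a] with C₁=M₀(3b²-L²)/(6L)=110/3 = (20·8²/(2·16)-20·(8-4)+(110/3))/200000 = -1/60000 rad
Superposition: θ = Σ θ_i = -34787/112500000 rad ≈ -0.000309 rad

θ(8) = -34787/112500000 rad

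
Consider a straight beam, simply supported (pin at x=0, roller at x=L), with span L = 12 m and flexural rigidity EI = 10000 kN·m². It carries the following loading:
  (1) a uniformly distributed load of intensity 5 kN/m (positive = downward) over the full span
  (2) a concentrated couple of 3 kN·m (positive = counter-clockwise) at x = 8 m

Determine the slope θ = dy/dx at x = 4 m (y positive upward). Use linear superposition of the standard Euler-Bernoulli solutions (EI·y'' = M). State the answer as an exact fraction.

Load 1 — uniform load w=5 kN/m over full span:
  θ_1 = -w(L³-6Lx²+4x³)/(24EI) = -5·(12³-6·12·4²+4·4³)/(24·10000) = -13/750 rad
Load 2 — applied couple M₀=3 kN·m at a=8 m (b=L-a=4):
  θ_2 = (M₀x²/(2L)+C₁)/EI  [x≤a] with C₁=M₀(3b²-L²)/(6L)=-4 = (3·4²/(2·12)+(-4))/10000 = -1/5000 rad
Superposition: θ = Σ θ_i = -263/15000 rad ≈ -0.017533 rad

θ(4) = -263/15000 rad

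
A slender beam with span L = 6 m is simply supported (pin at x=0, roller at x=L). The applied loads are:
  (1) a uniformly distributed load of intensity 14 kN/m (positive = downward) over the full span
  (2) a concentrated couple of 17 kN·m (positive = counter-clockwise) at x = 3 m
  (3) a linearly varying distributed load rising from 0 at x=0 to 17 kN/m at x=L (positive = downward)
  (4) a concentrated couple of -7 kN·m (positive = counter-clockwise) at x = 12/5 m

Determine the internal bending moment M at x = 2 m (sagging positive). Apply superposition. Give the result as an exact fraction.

M(2) = 806/9 kN·m

Load 1 — uniform load w=14 kN/m over full span:
  M_1 = wx(L-x)/2 = 14·2·(6-2)/2 = 56 kN·m
Load 2 — applied couple M₀=17 kN·m at a=3 m (b=L-a=3):
  M_2 = M₀x/L  [x≤a] = 17·2/6 = 17/3 kN·m
Load 3 — triangular load w₀=17 kN/m (0→w₀ over full span):
  M_3 = w₀Lx/6 - w₀x³/(6L) = 17·6·2/6 - 17·2³/(6·6) = 272/9 kN·m
Load 4 — applied couple M₀=-7 kN·m at a=12/5 m (b=L-a=18/5):
  M_4 = M₀x/L  [x≤a] = (-7)·2/6 = -7/3 kN·m
Superposition: M = Σ M_i = 806/9 kN·m ≈ 89.555556 kN·m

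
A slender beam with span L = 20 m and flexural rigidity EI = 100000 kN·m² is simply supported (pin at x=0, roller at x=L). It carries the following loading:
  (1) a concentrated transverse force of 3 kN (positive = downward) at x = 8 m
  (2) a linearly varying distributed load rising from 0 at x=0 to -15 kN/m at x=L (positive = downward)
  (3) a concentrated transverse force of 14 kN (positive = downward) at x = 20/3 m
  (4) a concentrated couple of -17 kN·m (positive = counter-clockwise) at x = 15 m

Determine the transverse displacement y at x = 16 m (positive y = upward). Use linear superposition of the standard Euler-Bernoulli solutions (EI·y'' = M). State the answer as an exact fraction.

Load 1 — point force P=3 kN at a=8 m (b=L-a=12):
  y_1 = -Pa(L-x)(2Lx-a²-x²)/(6LEI)  [x>a] = -3·8·(20-16)·(2·20·16-8²-16²)/(6·20·100000) = -8/3125 m
Load 2 — triangular load w₀=-15 kN/m (0→w₀ over full span):
  y_2 = -w₀x(7L⁴-10L²x²+3x⁴)/(360LEI) = -(-15)·16·(7·20⁴-10·20²·16²+3·16⁴)/(360·20·100000) = 1524/15625 m
Load 3 — point force P=14 kN at a=20/3 m (b=L-a=40/3):
  y_3 = -Pa(L-x)(2Lx-a²-x²)/(6LEI)  [x>a] = -14·(20/3)·(20-16)·(2·20·16-(20/3)²-16²)/(6·20·100000) = -2674/253125 m
Load 4 — applied couple M₀=-17 kN·m at a=15 m (b=L-a=5):
  y_4 = (M₀x³/(6L)-M₀(x-a)²/2+C₁x)/EI  [x>a] with C₁=M₀(3b²-L²)/(6L)=1105/24 = ((-17)·16³/(6·20)-(-17)·(16-15)²/2+(1105/24)·16)/100000 = 1649/1000000 m
Superposition: y = Σ y_i = 1394189/16200000 m ≈ 0.086061 m

y(16) = 1394189/16200000 m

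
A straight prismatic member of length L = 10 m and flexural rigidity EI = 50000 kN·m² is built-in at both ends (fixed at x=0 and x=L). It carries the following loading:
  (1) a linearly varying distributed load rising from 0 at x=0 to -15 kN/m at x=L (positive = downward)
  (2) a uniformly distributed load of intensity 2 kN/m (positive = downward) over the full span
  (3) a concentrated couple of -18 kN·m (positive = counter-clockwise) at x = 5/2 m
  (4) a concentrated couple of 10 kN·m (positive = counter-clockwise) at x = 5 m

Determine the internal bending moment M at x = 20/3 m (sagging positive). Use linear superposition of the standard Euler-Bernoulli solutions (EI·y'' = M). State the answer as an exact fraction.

Load 1 — triangular load w₀=-15 kN/m (0→w₀ over full span):
  M_1 = 3w₀Lx/20 - w₀L²/30 - w₀x³/(6L) = 3·(-15)·10·(20/3)/20 - (-15)·10²/30 - (-15)·(20/3)³/(6·10) = -700/27 kN·m
Load 2 — uniform load w=2 kN/m over full span:
  M_2 = wLx/2 - wL²/12 - wx²/2 = 2·10·(20/3)/2 - 2·10²/12 - 2·(20/3)²/2 = 50/9 kN·m
Load 3 — applied couple M₀=-18 kN·m at a=5/2 m (b=L-a=15/2):
  M_3 = R_Ax - M_A - M₀  [x>a] with R_A=-81/40, M_A=27/8 = (-81/40)·(20/3) - (27/8) - (-18) = 9/8 kN·m
Load 4 — applied couple M₀=10 kN·m at a=5 m (b=L-a=5):
  M_4 = R_Ax - M_A - M₀  [x>a] with R_A=3/2, M_A=5/2 = (3/2)·(20/3) - (5/2) - 10 = -5/2 kN·m
Superposition: M = Σ M_i = -4697/216 kN·m ≈ -21.745370 kN·m

M(20/3) = -4697/216 kN·m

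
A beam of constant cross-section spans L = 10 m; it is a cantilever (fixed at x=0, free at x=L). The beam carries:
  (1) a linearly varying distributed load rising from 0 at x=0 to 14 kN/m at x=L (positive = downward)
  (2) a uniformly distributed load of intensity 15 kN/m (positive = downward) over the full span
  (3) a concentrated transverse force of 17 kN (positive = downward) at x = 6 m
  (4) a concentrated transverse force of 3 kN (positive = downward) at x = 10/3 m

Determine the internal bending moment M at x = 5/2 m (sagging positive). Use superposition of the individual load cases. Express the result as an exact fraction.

M(5/2) = -12467/16 kN·m

Load 1 — triangular load w₀=14 kN/m (0→w₀ over full span):
  M_1 = w₀Lx/2 - w₀L²/3 - w₀x³/(6L) = 14·10·(5/2)/2 - 14·10²/3 - 14·(5/2)³/(6·10) = -4725/16 kN·m
Load 2 — uniform load w=15 kN/m over full span:
  M_2 = -w(L-x)²/2 = -15·(10-(5/2))²/2 = -3375/8 kN·m
Load 3 — point force P=17 kN at a=6 m (b=L-a=4):
  M_3 = -P(a-x)  [x≤a] = -17·(6-(5/2)) = -119/2 kN·m
Load 4 — point force P=3 kN at a=10/3 m (b=L-a=20/3):
  M_4 = -P(a-x)  [x≤a] = -3·((10/3)-(5/2)) = -5/2 kN·m
Superposition: M = Σ M_i = -12467/16 kN·m ≈ -779.187500 kN·m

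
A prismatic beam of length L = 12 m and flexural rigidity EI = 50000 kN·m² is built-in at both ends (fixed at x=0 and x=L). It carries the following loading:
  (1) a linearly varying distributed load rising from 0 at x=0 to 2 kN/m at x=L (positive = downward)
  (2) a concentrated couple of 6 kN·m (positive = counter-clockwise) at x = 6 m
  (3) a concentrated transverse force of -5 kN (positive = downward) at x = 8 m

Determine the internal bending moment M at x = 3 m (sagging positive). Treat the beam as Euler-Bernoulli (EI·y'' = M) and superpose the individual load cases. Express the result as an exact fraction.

M(3) = 79/45 kN·m

Load 1 — triangular load w₀=2 kN/m (0→w₀ over full span):
  M_1 = 3w₀Lx/20 - w₀L²/30 - w₀x³/(6L) = 3·2·12·3/20 - 2·12²/30 - 2·3³/(6·12) = 9/20 kN·m
Load 2 — applied couple M₀=6 kN·m at a=6 m (b=L-a=6):
  M_2 = R_Ax - M_A  [x≤a] with R_A=3/4, M_A=3/2 = (3/4)·3 - (3/2) = 3/4 kN·m
Load 3 — point force P=-5 kN at a=8 m (b=L-a=4):
  M_3 = Pb²(3a+b)x/L³ - Pab²/L²  [x≤a] = (-5)·4²·(3·8+4)·3/12³ - (-5)·8·4²/12² = 5/9 kN·m
Superposition: M = Σ M_i = 79/45 kN·m ≈ 1.755556 kN·m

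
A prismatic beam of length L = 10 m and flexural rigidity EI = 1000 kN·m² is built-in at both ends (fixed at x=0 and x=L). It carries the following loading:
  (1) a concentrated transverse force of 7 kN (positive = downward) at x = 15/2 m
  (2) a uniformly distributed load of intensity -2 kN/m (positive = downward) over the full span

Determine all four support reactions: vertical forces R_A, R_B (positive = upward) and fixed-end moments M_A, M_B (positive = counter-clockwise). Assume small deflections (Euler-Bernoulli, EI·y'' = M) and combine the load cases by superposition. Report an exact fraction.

R_A = -285/32 kN, M_A = -1285/96 kN·m, R_B = -131/32 kN, M_B = 655/96 kN·m

Load 1 — point force P=7 kN at a=15/2 m (b=L-a=5/2):
  R_A = Pb²(3a+b)/L³ = 7·(5/2)²·(3·(15/2)+(5/2))/10³ = 35/32 kN
  M_A = Pab²/L² = 7·(15/2)·(5/2)²/10² = 105/32 kN·m
  R_B = Pa²(a+3b)/L³ = 7·(15/2)²·((15/2)+3·(5/2))/10³ = 189/32 kN
  M_B = -Pa²b/L² = -7·(15/2)²·(5/2)/10² = -315/32 kN·m
Load 2 — uniform load w=-2 kN/m over full span:
  R_A = wL/2 = (-2)·10/2 = -10 kN
  M_A = wL²/12 = (-2)·10²/12 = -50/3 kN·m
  R_B = wL/2 = (-2)·10/2 = -10 kN
  M_B = -wL²/12 = -(-2)·10²/12 = 50/3 kN·m
Superposition: R_A = -285/32 kN, M_A = -1285/96 kN·m, R_B = -131/32 kN, M_B = 655/96 kN·m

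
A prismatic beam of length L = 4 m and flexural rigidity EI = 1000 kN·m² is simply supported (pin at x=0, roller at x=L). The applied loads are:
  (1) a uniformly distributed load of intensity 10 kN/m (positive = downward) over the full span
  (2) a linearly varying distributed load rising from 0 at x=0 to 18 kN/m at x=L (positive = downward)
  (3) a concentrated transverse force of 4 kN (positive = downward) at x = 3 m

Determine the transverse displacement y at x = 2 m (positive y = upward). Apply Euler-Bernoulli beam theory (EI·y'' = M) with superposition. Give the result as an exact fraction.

y(2) = -67/1000 m

Load 1 — uniform load w=10 kN/m over full span:
  y_1 = -wx(L³-2Lx²+x³)/(24EI) = -10·2·(4³-2·4·2²+2³)/(24·1000) = -1/30 m
Load 2 — triangular load w₀=18 kN/m (0→w₀ over full span):
  y_2 = -w₀x(7L⁴-10L²x²+3x⁴)/(360LEI) = -18·2·(7·4⁴-10·4²·2²+3·2⁴)/(360·4·1000) = -3/100 m
Load 3 — point force P=4 kN at a=3 m (b=L-a=1):
  y_3 = -Pbx(L²-b²-x²)/(6LEI)  [x≤a] = -4·1·2·(4²-1²-2²)/(6·4·1000) = -11/3000 m
Superposition: y = Σ y_i = -67/1000 m ≈ -0.067000 m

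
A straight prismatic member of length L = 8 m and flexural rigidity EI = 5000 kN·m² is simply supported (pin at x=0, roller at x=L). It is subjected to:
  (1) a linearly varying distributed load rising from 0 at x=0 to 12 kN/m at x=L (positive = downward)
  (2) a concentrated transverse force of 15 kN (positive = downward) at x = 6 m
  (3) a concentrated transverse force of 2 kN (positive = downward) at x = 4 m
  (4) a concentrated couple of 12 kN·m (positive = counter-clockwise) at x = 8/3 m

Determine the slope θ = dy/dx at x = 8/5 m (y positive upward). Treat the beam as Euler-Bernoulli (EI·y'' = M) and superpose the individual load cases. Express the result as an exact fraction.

θ(8/5) = -493361/18750000 rad

Load 1 — triangular load w₀=12 kN/m (0→w₀ over full span):
  θ_1 = -w₀(7L⁴-30L²x²+15x⁴)/(360LEI) = -12·(7·8⁴-30·8²·(8/5)²+15·(8/5)⁴)/(360·8·5000) = -23296/1171875 rad
Load 2 — point force P=15 kN at a=6 m (b=L-a=2):
  θ_2 = -Pb(L²-b²-3x²)/(6LEI)  [x≤a] = -15·2·(8²-2²-3·(8/5)²)/(6·8·5000) = -327/50000 rad
Load 3 — point force P=2 kN at a=4 m (b=L-a=4):
  θ_3 = -Pb(L²-b²-3x²)/(6LEI)  [x≤a] = -2·4·(8²-4²-3·(8/5)²)/(6·8·5000) = -21/15625 rad
Load 4 — applied couple M₀=12 kN·m at a=8/3 m (b=L-a=16/3):
  θ_4 = (M₀x²/(2L)+C₁)/EI  [x≤a] with C₁=M₀(3b²-L²)/(6L)=16/3 = (12·(8/5)²/(2·8)+(16/3))/5000 = 68/46875 rad
Superposition: θ = Σ θ_i = -493361/18750000 rad ≈ -0.026313 rad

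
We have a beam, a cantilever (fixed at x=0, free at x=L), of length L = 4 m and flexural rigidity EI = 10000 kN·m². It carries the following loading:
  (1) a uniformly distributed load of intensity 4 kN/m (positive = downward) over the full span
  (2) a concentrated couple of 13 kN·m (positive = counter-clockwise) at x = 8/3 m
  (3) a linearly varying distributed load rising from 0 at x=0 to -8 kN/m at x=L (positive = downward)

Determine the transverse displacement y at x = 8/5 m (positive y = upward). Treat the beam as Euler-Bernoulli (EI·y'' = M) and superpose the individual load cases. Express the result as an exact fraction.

y(8/5) = 86062/29296875 m

Load 1 — uniform load w=4 kN/m over full span:
  y_1 = -wx²(x²-4Lx+6L²)/(24EI) = -4·(8/5)²·((8/5)²-4·4·(8/5)+6·4²)/(24·10000) = -1216/390625 m
Load 2 — applied couple M₀=13 kN·m at a=8/3 m (b=L-a=4/3):
  y_2 = M₀x²/(2EI)  [x≤a] = 13·(8/5)²/(2·10000) = 26/15625 m
Load 3 — triangular load w₀=-8 kN/m (0→w₀ over full span):
  y_3 = (w₀Lx³/12-w₀L²x²/6-w₀x⁵/(120L))/EI = ((-8)·4·(8/5)³/12-(-8)·4²·(8/5)²/6-(-8)·(8/5)⁵/(120·4))/10000 = 128512/29296875 m
Superposition: y = Σ y_i = 86062/29296875 m ≈ 0.002938 m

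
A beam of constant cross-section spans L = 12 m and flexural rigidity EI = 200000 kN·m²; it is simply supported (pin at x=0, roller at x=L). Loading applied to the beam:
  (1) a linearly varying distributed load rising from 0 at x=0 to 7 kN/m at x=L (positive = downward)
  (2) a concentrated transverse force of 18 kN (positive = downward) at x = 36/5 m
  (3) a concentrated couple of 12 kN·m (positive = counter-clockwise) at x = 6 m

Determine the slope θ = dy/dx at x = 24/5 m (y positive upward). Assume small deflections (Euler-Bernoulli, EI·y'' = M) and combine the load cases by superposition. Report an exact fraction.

Load 1 — triangular load w₀=7 kN/m (0→w₀ over full span):
  θ_1 = -w₀(7L⁴-30L²x²+15x⁴)/(360LEI) = -7·(7·12⁴-30·12²·(24/5)²+15·(24/5)⁴)/(360·12·200000) = -6783/15625000 rad
Load 2 — point force P=18 kN at a=36/5 m (b=L-a=24/5):
  θ_2 = -Pb(L²-b²-3x²)/(6LEI)  [x≤a] = -18·(24/5)·(12²-(24/5)²-3·(24/5)²)/(6·12·200000) = -243/781250 rad
Load 3 — applied couple M₀=12 kN·m at a=6 m (b=L-a=6):
  θ_3 = (M₀x²/(2L)+C₁)/EI  [x≤a] with C₁=M₀(3b²-L²)/(6L)=-6 = (12·(24/5)²/(2·12)+(-6))/200000 = 69/2500000 rad
Superposition: θ = Σ θ_i = -44847/62500000 rad ≈ -0.000718 rad

θ(24/5) = -44847/62500000 rad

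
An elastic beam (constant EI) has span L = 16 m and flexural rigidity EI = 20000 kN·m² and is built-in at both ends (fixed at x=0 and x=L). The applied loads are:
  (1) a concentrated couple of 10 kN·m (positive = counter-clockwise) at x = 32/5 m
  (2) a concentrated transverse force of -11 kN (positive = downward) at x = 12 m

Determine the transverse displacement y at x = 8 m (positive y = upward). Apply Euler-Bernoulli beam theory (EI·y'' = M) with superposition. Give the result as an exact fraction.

y(8) = 67/9375 m

Load 1 — applied couple M₀=10 kN·m at a=32/5 m (b=L-a=48/5):
  y_1 = (R_Ax³/6 - M_Ax²/2 - M₀(x-a)²/2)/EI  [x>a] with R_A=9/10, M_A=6/5 = ((9/10)·8³/6 - (6/5)·8²/2 - 10·(8-(32/5))²/2)/20000 = 4/3125 m
Load 2 — point force P=-11 kN at a=12 m (b=L-a=4):
  y_2 = -Pb²x²(3aL-(3a+b)x)/(6L³EI)  [x≤a] = -(-11)·4²·8²·(3·12·16-(3·12+4)·8)/(6·16³·20000) = 11/1875 m
Superposition: y = Σ y_i = 67/9375 m ≈ 0.007147 m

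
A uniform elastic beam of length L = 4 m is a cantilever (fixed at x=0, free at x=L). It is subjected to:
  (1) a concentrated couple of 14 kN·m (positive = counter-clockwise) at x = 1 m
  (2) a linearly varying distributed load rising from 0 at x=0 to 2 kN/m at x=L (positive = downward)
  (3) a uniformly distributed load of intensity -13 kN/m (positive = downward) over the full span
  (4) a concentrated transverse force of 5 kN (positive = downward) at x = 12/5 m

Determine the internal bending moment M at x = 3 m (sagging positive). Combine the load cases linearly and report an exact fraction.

M(3) = 67/12 kN·m

Load 1 — applied couple M₀=14 kN·m at a=1 m (b=L-a=3):
  M_1 = 0  [x>a] = 0 kN·m
Load 2 — triangular load w₀=2 kN/m (0→w₀ over full span):
  M_2 = w₀Lx/2 - w₀L²/3 - w₀x³/(6L) = 2·4·3/2 - 2·4²/3 - 2·3³/(6·4) = -11/12 kN·m
Load 3 — uniform load w=-13 kN/m over full span:
  M_3 = -w(L-x)²/2 = -(-13)·(4-3)²/2 = 13/2 kN·m
Load 4 — point force P=5 kN at a=12/5 m (b=L-a=8/5):
  M_4 = 0  [x>a] = 0 kN·m
Superposition: M = Σ M_i = 67/12 kN·m ≈ 5.583333 kN·m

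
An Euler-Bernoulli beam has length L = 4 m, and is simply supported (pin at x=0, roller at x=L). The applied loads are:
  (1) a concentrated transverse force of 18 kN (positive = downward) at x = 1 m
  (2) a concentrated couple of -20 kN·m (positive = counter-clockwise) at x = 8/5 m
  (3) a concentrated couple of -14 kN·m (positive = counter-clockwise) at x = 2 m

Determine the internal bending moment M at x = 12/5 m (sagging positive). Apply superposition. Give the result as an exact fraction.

M(12/5) = 104/5 kN·m

Load 1 — point force P=18 kN at a=1 m (b=L-a=3):
  M_1 = Pa(L-x)/L  [x>a] = 18·1·(4-(12/5))/4 = 36/5 kN·m
Load 2 — applied couple M₀=-20 kN·m at a=8/5 m (b=L-a=12/5):
  M_2 = M₀x/L - M₀  [x>a] = (-20)·(12/5)/4 - (-20) = 8 kN·m
Load 3 — applied couple M₀=-14 kN·m at a=2 m (b=L-a=2):
  M_3 = M₀x/L - M₀  [x>a] = (-14)·(12/5)/4 - (-14) = 28/5 kN·m
Superposition: M = Σ M_i = 104/5 kN·m ≈ 20.800000 kN·m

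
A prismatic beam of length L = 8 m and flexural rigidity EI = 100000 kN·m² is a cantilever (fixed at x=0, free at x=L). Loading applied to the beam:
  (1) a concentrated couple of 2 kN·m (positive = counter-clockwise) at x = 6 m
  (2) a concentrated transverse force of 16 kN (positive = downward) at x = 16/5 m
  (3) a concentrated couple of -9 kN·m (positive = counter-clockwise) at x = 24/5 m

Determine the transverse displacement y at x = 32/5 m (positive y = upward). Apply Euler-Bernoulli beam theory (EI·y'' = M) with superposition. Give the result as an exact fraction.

y(32/5) = -10667/1875000 m

Load 1 — applied couple M₀=2 kN·m at a=6 m (b=L-a=2):
  y_1 = M₀a(2x-a)/(2EI)  [x>a] = 2·6·(2·(32/5)-6)/(2·100000) = 51/125000 m
Load 2 — point force P=16 kN at a=16/5 m (b=L-a=24/5):
  y_2 = -Pa²(3x-a)/(6EI)  [x>a] = -16·(16/5)²·(3·(32/5)-(16/5))/(6·100000) = -1024/234375 m
Load 3 — applied couple M₀=-9 kN·m at a=24/5 m (b=L-a=16/5):
  y_3 = M₀a(2x-a)/(2EI)  [x>a] = (-9)·(24/5)·(2·(32/5)-(24/5))/(2·100000) = -27/15625 m
Superposition: y = Σ y_i = -10667/1875000 m ≈ -0.005689 m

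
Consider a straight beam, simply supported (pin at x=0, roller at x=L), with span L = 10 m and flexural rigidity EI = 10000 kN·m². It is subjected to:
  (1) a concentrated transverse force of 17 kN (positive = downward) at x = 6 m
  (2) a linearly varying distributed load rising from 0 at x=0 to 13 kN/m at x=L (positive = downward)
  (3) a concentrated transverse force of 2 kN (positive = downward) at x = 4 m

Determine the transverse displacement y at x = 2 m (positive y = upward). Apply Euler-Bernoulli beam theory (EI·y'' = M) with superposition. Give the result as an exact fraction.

Load 1 — point force P=17 kN at a=6 m (b=L-a=4):
  y_1 = -Pbx(L²-b²-x²)/(6LEI)  [x≤a] = -17·4·2·(10²-4²-2²)/(6·10·10000) = -34/1875 m
Load 2 — triangular load w₀=13 kN/m (0→w₀ over full span):
  y_2 = -w₀x(7L⁴-10L²x²+3x⁴)/(360LEI) = -13·2·(7·10⁴-10·10²·2²+3·2⁴)/(360·10·10000) = -2236/46875 m
Load 3 — point force P=2 kN at a=4 m (b=L-a=6):
  y_3 = -Pbx(L²-b²-x²)/(6LEI)  [x≤a] = -2·6·2·(10²-6²-2²)/(6·10·10000) = -3/1250 m
Superposition: y = Σ y_i = -6397/93750 m ≈ -0.068235 m

y(2) = -6397/93750 m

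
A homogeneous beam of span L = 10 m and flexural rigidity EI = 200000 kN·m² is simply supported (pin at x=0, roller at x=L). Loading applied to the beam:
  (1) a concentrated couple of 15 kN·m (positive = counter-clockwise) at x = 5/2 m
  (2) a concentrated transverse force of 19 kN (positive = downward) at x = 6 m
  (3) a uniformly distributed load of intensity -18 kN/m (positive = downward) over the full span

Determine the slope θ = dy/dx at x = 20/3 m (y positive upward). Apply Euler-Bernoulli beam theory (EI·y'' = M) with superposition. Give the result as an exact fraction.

Load 1 — applied couple M₀=15 kN·m at a=5/2 m (b=L-a=15/2):
  θ_1 = (M₀x²/(2L)-M₀(x-a)+C₁)/EI  [x>a] with C₁=M₀(3b²-L²)/(6L)=275/16 = (15·(20/3)²/(2·10)-15·((20/3)-(5/2))+(275/16))/200000 = -23/384000 rad
Load 2 — point force P=19 kN at a=6 m (b=L-a=4):
  θ_2 = -Pa(2L²-6Lx+3x²+a²)/(6LEI)  [x>a] = -19·6·(2·10²-6·10·(20/3)+3·(20/3)²+6²)/(6·10·200000) = 437/1500000 rad
Load 3 — uniform load w=-18 kN/m over full span:
  θ_3 = -w(L³-6Lx²+4x³)/(24EI) = -(-18)·(10³-6·10·(20/3)²+4·(20/3)³)/(24·200000) = -13/7200 rad
Superposition: θ = Σ θ_i = -226673/144000000 rad ≈ -0.001574 rad

θ(20/3) = -226673/144000000 rad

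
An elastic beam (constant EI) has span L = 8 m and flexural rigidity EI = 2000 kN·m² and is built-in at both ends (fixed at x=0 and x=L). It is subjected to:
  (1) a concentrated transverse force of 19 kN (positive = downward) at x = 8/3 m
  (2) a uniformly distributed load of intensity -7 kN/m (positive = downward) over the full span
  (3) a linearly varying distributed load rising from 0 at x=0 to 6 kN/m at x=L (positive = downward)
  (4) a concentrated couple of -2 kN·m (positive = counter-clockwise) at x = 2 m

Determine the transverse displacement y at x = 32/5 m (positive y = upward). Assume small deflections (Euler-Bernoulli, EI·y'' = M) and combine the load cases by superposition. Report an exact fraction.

Load 1 — point force P=19 kN at a=8/3 m (b=L-a=16/3):
  y_1 = -Pa²(L-x)²(3bL-(3b+a)(L-x))/(6L³EI)  [x>a] = -19·(8/3)²·(8-(32/5))²·(3·(16/3)·8-(3·(16/3)+(8/3))·(8-(32/5)))/(6·8³·2000) = -6992/1265625 m
Load 2 — uniform load w=-7 kN/m over full span:
  y_2 = -wx²(L-x)²/(24EI) = -(-7)·(32/5)²·(8-(32/5))²/(24·2000) = 3584/234375 m
Load 3 — triangular load w₀=6 kN/m (0→w₀ over full span):
  y_3 = -w₀x²(L-x)²(x+2L)/(120LEI) = -6·(32/5)²·(8-(32/5))²·((32/5)+2·8)/(120·8·2000) = -14336/1953125 m
Load 4 — applied couple M₀=-2 kN·m at a=2 m (b=L-a=6):
  y_4 = (R_Ax³/6 - M_Ax²/2 - M₀(x-a)²/2)/EI  [x>a] with R_A=-9/32, M_A=3/8 = ((-9/32)·(32/5)³/6 - (3/8)·(32/5)²/2 - (-2)·((32/5)-2)²/2)/2000 = -19/62500 m
Superposition: y = Σ y_i = 1343561/632812500 m ≈ 0.002123 m

y(32/5) = 1343561/632812500 m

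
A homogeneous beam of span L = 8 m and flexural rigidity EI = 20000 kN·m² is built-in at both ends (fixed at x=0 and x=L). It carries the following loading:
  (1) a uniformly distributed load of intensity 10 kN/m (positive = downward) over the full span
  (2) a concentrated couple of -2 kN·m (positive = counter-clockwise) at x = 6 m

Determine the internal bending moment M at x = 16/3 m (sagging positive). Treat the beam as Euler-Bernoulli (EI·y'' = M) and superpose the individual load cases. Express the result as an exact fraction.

M(16/3) = 1217/72 kN·m

Load 1 — uniform load w=10 kN/m over full span:
  M_1 = wLx/2 - wL²/12 - wx²/2 = 10·8·(16/3)/2 - 10·8²/12 - 10·(16/3)²/2 = 160/9 kN·m
Load 2 — applied couple M₀=-2 kN·m at a=6 m (b=L-a=2):
  M_2 = R_Ax - M_A  [x≤a] with R_A=-9/32, M_A=-5/8 = (-9/32)·(16/3) - (-5/8) = -7/8 kN·m
Superposition: M = Σ M_i = 1217/72 kN·m ≈ 16.902778 kN·m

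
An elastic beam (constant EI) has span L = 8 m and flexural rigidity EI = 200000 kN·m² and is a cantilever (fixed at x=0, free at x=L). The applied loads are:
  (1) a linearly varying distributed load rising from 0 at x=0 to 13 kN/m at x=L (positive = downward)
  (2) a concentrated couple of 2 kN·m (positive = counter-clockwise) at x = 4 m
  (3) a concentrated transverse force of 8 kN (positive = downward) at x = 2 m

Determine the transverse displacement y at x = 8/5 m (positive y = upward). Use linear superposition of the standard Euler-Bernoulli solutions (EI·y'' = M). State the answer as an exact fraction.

Load 1 — triangular load w₀=13 kN/m (0→w₀ over full span):
  y_1 = (w₀Lx³/12-w₀L²x²/6-w₀x⁵/(120L))/EI = (13·8·(8/5)³/12-13·8²·(8/5)²/6-13·(8/5)⁵/(120·8))/200000 = -234104/146484375 m
Load 2 — applied couple M₀=2 kN·m at a=4 m (b=L-a=4):
  y_2 = M₀x²/(2EI)  [x≤a] = 2·(8/5)²/(2·200000) = 1/78125 m
Load 3 — point force P=8 kN at a=2 m (b=L-a=6):
  y_3 = -Px²(3a-x)/(6EI)  [x≤a] = -8·(8/5)²·(3·2-(8/5))/(6·200000) = -88/1171875 m
Superposition: y = Σ y_i = -243229/146484375 m ≈ -0.001660 m

y(8/5) = -243229/146484375 m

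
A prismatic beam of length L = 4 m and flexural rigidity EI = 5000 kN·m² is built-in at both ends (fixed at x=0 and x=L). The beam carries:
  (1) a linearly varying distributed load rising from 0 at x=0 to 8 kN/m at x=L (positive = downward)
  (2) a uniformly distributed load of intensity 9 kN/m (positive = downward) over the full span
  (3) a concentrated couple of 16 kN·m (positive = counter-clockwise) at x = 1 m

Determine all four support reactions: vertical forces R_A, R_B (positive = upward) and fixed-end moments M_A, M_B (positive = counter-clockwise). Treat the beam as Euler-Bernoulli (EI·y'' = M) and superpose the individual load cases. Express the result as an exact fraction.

R_A = 273/10 kN, M_A = 199/15 kN·m, R_B = 247/10 kN, M_B = -67/5 kN·m

Load 1 — triangular load w₀=8 kN/m (0→w₀ over full span):
  R_A = 3w₀L/20 = 3·8·4/20 = 24/5 kN
  M_A = w₀L²/30 = 8·4²/30 = 64/15 kN·m
  R_B = 7w₀L/20 = 7·8·4/20 = 56/5 kN
  M_B = -w₀L²/20 = -8·4²/20 = -32/5 kN·m
Load 2 — uniform load w=9 kN/m over full span:
  R_A = wL/2 = 9·4/2 = 18 kN
  M_A = wL²/12 = 9·4²/12 = 12 kN·m
  R_B = wL/2 = 9·4/2 = 18 kN
  M_B = -wL²/12 = -9·4²/12 = -12 kN·m
Load 3 — applied couple M₀=16 kN·m at a=1 m (b=L-a=3):
  R_A = 6M₀ab/L³ = 6·16·1·3/4³ = 9/2 kN
  M_A = M₀b(2a-b)/L² = 16·3·(2·1-3)/4² = -3 kN·m
  R_B = -6M₀ab/L³ = -6·16·1·3/4³ = -9/2 kN
  M_B = M₀a(2b-a)/L² = 16·1·(2·3-1)/4² = 5 kN·m
Superposition: R_A = 273/10 kN, M_A = 199/15 kN·m, R_B = 247/10 kN, M_B = -67/5 kN·m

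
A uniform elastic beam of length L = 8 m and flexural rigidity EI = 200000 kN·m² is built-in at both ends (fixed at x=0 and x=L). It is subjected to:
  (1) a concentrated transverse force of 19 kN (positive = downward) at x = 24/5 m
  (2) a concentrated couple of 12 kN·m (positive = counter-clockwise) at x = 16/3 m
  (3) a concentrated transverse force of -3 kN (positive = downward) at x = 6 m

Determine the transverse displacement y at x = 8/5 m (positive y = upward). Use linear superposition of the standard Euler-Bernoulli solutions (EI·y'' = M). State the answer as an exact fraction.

Load 1 — point force P=19 kN at a=24/5 m (b=L-a=16/5):
  y_1 = -Pb²x²(3aL-(3a+b)x)/(6L³EI)  [x≤a] = -19·(16/5)²·(8/5)²·(3·(24/5)·8-(3·(24/5)+(16/5))·(8/5))/(6·8³·200000) = -10336/146484375 m
Load 2 — applied couple M₀=12 kN·m at a=16/3 m (b=L-a=8/3):
  y_2 = (R_Ax³/6 - M_Ax²/2)/EI  [x≤a] with R_A=2, M_A=4 = (2·(8/5)³/6 - 4·(8/5)²/2)/200000 = -22/1171875 m
Load 3 — point force P=-3 kN at a=6 m (b=L-a=2):
  y_3 = -Pb²x²(3aL-(3a+b)x)/(6L³EI)  [x≤a] = -(-3)·2²·(8/5)²·(3·6·8-(3·6+2)·(8/5))/(6·8³·200000) = 7/1250000 m
Superposition: y = Σ y_i = -65417/781250000 m ≈ -0.000084 m

y(8/5) = -65417/781250000 m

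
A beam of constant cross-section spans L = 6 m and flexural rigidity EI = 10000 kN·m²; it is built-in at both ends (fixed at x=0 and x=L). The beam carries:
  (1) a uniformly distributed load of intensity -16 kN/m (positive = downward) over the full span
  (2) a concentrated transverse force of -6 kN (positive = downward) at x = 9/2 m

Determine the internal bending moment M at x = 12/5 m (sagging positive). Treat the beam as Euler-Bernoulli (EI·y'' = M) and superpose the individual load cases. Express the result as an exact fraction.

M(12/5) = -8673/400 kN·m

Load 1 — uniform load w=-16 kN/m over full span:
  M_1 = wLx/2 - wL²/12 - wx²/2 = (-16)·6·(12/5)/2 - (-16)·6²/12 - (-16)·(12/5)²/2 = -528/25 kN·m
Load 2 — point force P=-6 kN at a=9/2 m (b=L-a=3/2):
  M_2 = Pb²(3a+b)x/L³ - Pab²/L²  [x≤a] = (-6)·(3/2)²·(3·(9/2)+(3/2))·(12/5)/6³ - (-6)·(9/2)·(3/2)²/6² = -9/16 kN·m
Superposition: M = Σ M_i = -8673/400 kN·m ≈ -21.682500 kN·m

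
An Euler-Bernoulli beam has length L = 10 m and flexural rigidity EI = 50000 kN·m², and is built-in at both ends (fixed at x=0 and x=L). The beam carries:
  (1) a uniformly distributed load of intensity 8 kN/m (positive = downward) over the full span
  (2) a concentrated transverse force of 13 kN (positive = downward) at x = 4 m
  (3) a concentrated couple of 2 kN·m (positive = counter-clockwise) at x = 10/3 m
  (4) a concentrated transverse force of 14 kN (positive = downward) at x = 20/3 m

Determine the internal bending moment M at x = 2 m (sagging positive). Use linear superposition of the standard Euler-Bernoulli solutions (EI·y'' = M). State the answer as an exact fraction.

M(2) = -8006/1125 kN·m

Load 1 — uniform load w=8 kN/m over full span:
  M_1 = wLx/2 - wL²/12 - wx²/2 = 8·10·2/2 - 8·10²/12 - 8·2²/2 = -8/3 kN·m
Load 2 — point force P=13 kN at a=4 m (b=L-a=6):
  M_2 = Pb²(3a+b)x/L³ - Pab²/L²  [x≤a] = 13·6²·(3·4+6)·2/10³ - 13·4·6²/10² = -234/125 kN·m
Load 3 — applied couple M₀=2 kN·m at a=10/3 m (b=L-a=20/3):
  M_3 = R_Ax - M_A  [x≤a] with R_A=4/15, M_A=0 = (4/15)·2 - 0 = 8/15 kN·m
Load 4 — point force P=14 kN at a=20/3 m (b=L-a=10/3):
  M_4 = Pb²(3a+b)x/L³ - Pab²/L²  [x≤a] = 14·(10/3)²·(3·(20/3)+(10/3))·2/10³ - 14·(20/3)·(10/3)²/10² = -28/9 kN·m
Superposition: M = Σ M_i = -8006/1125 kN·m ≈ -7.116444 kN·m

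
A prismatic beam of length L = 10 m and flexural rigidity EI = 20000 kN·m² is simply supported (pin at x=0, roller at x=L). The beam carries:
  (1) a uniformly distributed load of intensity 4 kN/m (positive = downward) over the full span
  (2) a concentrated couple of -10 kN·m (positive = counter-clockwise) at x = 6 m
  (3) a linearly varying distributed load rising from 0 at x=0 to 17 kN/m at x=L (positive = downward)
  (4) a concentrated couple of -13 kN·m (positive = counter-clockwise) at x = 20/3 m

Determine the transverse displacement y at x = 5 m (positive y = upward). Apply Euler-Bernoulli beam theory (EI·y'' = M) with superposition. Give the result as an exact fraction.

y(5) = -44927/576000 m

Load 1 — uniform load w=4 kN/m over full span:
  y_1 = -wx(L³-2Lx²+x³)/(24EI) = -4·5·(10³-2·10·5²+5³)/(24·20000) = -5/192 m
Load 2 — applied couple M₀=-10 kN·m at a=6 m (b=L-a=4):
  y_2 = (M₀x³/(6L)+C₁x)/EI  [x≤a] with C₁=M₀(3b²-L²)/(6L)=26/3 = ((-10)·5³/(6·10)+(26/3)·5)/20000 = 9/8000 m
Load 3 — triangular load w₀=17 kN/m (0→w₀ over full span):
  y_3 = -w₀x(7L⁴-10L²x²+3x⁴)/(360LEI) = -17·5·(7·10⁴-10·10²·5²+3·5⁴)/(360·10·20000) = -85/1536 m
Load 4 — applied couple M₀=-13 kN·m at a=20/3 m (b=L-a=10/3):
  y_4 = (M₀x³/(6L)+C₁x)/EI  [x≤a] with C₁=M₀(3b²-L²)/(6L)=130/9 = ((-13)·5³/(6·10)+(130/9)·5)/20000 = 13/5760 m
Superposition: y = Σ y_i = -44927/576000 m ≈ -0.077998 m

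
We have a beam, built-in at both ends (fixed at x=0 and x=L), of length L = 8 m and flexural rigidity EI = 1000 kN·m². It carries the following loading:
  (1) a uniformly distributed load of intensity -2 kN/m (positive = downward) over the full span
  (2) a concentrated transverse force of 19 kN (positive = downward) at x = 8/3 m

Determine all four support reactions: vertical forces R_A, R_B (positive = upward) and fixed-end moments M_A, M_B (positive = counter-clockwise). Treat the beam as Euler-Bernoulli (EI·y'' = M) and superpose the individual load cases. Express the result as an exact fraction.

R_A = 164/27 kN, M_A = 320/27 kN·m, R_B = -83/27 kN, M_B = -16/27 kN·m

Load 1 — uniform load w=-2 kN/m over full span:
  R_A = wL/2 = (-2)·8/2 = -8 kN
  M_A = wL²/12 = (-2)·8²/12 = -32/3 kN·m
  R_B = wL/2 = (-2)·8/2 = -8 kN
  M_B = -wL²/12 = -(-2)·8²/12 = 32/3 kN·m
Load 2 — point force P=19 kN at a=8/3 m (b=L-a=16/3):
  R_A = Pb²(3a+b)/L³ = 19·(16/3)²·(3·(8/3)+(16/3))/8³ = 380/27 kN
  M_A = Pab²/L² = 19·(8/3)·(16/3)²/8² = 608/27 kN·m
  R_B = Pa²(a+3b)/L³ = 19·(8/3)²·((8/3)+3·(16/3))/8³ = 133/27 kN
  M_B = -Pa²b/L² = -19·(8/3)²·(16/3)/8² = -304/27 kN·m
Superposition: R_A = 164/27 kN, M_A = 320/27 kN·m, R_B = -83/27 kN, M_B = -16/27 kN·m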